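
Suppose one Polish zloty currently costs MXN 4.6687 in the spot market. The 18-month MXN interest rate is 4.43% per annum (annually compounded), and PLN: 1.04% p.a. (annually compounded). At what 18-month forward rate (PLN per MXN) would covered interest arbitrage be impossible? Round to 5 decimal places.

0.20385

T = 18/12 years.
MXN accumulates by (1 + 0.0443)^(18/12) = 1.0671806.
Growth of 1 PLN over T: (1 + 0.0104)^(18/12) = 1.0156405.
CIP: F = S · (grow MXN)/(grow PLN) = 4.6687 × 1.0671806/1.0156405 = 4.905620 MXN per PLN.
Invert for PLN per MXN: 1 / 4.905620 = 0.20385.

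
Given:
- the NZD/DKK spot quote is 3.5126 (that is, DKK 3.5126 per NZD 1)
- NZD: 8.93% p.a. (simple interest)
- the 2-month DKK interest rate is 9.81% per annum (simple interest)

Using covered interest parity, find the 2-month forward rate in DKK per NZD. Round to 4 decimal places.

3.5177

T = 2/12 years.
Growth of 1 DKK over T: 1 + 0.0981×2/12 = 1.016350.
Growth of 1 NZD over T: 1 + 0.0893×2/12 = 1.0148833.
So F = 3.5126 × 1.016350 / 1.0148833 = 3.517676 (DKK/NZD).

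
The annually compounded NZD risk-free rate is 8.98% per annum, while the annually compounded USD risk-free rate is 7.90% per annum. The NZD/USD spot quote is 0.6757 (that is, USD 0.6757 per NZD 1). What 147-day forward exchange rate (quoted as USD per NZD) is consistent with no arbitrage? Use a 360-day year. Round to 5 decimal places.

T = 147/360 years.
USD growth factor: (1 + 0.0790)^(147/360) = 1.0315345.
Growth of 1 NZD over T: (1 + 0.0898)^(147/360) = 1.0357381.
So F = 0.6757 × 1.0315345 / 1.0357381 = 0.6729576 (USD/NZD).

0.67296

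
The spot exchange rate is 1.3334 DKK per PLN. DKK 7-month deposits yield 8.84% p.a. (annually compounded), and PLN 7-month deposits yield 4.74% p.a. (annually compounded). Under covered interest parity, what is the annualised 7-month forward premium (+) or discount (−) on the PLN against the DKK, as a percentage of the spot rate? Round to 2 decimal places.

+3.88%

T = 7/12 years.
CIP forward (DKK per PLN) = 1.3334 × 1.0506546/1.0273829 = 1.3636034.
Annualised premium = (F − S)/S × (1/T) = (1.3636034 − 1.3334)/1.3334 ÷ (7/12) = 3.88%.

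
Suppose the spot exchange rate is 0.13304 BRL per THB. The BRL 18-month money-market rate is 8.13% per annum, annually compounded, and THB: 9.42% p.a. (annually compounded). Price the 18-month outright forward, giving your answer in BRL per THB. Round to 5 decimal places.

T = 18/12 years.
BRL growth factor: (1 + 0.0813)^(18/12) = 1.124396.
THB accumulates by (1 + 0.0942)^(18/12) = 1.1445771.
So F = 0.13304 × 1.124396 / 1.1445771 = 0.1306942 (BRL/THB).

0.13069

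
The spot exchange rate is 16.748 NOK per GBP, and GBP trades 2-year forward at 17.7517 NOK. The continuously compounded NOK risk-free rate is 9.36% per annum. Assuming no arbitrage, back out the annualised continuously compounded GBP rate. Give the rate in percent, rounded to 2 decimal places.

T = 2 years.
F/S = 17.7517/16.748 = 1.0599295 = (growth of NOK) / (growth of GBP).
NOK growth factor: e^(0.0936×2) = 1.2058684.
That pins the GBP growth at 1.1376874.
Take logs: ln 1.1376874 / 2 = 0.064499, so 6.45%.

6.45%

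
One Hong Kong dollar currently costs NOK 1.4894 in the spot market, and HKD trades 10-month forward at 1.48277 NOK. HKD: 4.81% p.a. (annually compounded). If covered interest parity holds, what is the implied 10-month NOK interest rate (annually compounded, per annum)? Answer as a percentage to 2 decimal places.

4.25%

T = 10/12 years.
By CIP, F/S equals the NOK-to-HKD growth ratio: 1.48277/1.4894 = 0.9955485.
HKD growth factor: (1 + 0.0481)^(10/12) = 1.0399256.
So the NOK growth factor = 1.0352964.
r = 1.0352964^(12/10) − 1 = 0.042504 → 4.25%.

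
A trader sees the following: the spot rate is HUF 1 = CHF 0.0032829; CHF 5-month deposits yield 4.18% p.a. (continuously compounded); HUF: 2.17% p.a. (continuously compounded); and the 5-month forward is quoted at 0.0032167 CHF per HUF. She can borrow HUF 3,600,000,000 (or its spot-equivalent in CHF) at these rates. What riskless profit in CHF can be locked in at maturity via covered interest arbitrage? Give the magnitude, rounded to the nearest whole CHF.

CHF 340,782

T = 5/12 years.
Route A — deposit HUF, sell forward: 3,600,000,000 × 1.009082666 × 0.0032167 = CHF 11,685,298.36.
Route B — convert at spot, deposit CHF: 3,600,000,000 × 0.0032829 × 1.0175692212 = CHF 12,026,080.79.
The quoted forward undervalues HUF, so borrow HUF, convert to CHF at spot, deposit the CHF at 4.18%, and buy HUF forward at 0.0032167 to cover the loan.
Profit = 12,026,080.79 − 11,685,298.36 = CHF 340,782.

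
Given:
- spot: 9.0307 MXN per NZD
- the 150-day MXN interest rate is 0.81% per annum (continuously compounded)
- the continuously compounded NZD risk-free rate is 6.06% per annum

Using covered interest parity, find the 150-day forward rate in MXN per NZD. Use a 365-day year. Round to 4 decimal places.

T = 150/365 years.
Growth of 1 MXN over T: e^(0.0081×150/365) = 1.0033343.
NZD growth factor: e^(0.0606×150/365) = 1.0252168.
Forward (MXN per NZD) = 9.0307 × 1.0033343 / 1.0252168 = 8.837946.

8.8379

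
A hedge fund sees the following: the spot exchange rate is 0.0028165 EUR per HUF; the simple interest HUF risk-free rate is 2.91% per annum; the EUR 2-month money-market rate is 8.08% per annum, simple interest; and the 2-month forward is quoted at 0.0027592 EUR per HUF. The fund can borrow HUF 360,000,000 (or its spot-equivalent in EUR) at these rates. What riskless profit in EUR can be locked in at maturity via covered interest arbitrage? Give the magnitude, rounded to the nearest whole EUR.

EUR 29,465

T = 2/12 years.
Route A — deposit HUF, sell forward: 360,000,000 × 1.004850 × 0.0027592 = EUR 998,129.56.
Route B — convert at spot, deposit EUR: 360,000,000 × 0.0028165 × 1.013466667 = EUR 1,027,594.39.
The quoted forward undervalues HUF, so borrow HUF, convert to EUR at spot, deposit the EUR at 8.08%, and buy HUF forward at 0.0027592 to cover the loan.
The gap between the two covered legs is EUR 29,465.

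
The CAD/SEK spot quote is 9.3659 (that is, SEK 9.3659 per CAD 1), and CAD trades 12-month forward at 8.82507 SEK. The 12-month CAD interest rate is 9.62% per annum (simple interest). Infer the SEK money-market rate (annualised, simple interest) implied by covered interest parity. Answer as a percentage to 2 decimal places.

T = 1 year.
CIP gives F = S · g_SEK/g_CAD, so g_SEK/g_CAD = 8.82507/9.3659 = 0.9422554.
CAD growth factor: 1 + 0.0962×1 = 1.096200.
Hence g_SEK = 1.0329004.
r = (1.0329004 − 1)/1 = 0.032900 → 3.29%.

3.29%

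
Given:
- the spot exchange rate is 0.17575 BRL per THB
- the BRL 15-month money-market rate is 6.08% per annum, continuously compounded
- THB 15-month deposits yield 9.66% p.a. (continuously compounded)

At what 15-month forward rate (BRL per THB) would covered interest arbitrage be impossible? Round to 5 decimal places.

0.16806

T = 15/12 years.
BRL growth factor: e^(0.0608×15/12) = 1.0789626.
THB accumulates by e^(0.0966×15/12) = 1.1283428.
Forward (BRL per THB) = 0.17575 × 1.0789626 / 1.1283428 = 0.1680586.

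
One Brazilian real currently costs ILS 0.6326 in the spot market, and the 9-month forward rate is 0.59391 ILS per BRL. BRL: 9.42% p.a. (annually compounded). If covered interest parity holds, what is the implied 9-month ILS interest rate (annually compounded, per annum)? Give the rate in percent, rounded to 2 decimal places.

T = 9/12 years.
F/S = 0.59391/0.6326 = 0.9388397 = (growth of ILS) / (growth of BRL).
The BRL side grows by (1 + 0.0942)^(9/12) = 1.0698491.
Hence g_ILS = 1.0044168.
r = 1.0044168^(12/9) − 1 = 0.005893 → 0.59%.

0.59%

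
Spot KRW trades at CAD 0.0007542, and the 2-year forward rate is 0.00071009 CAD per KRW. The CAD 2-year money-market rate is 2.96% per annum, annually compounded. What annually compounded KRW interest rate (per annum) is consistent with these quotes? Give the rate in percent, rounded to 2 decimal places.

T = 2 years.
By CIP, F/S equals the CAD-to-KRW growth ratio: 0.00071009/0.0007542 = 0.9415142.
The CAD side grows by (1 + 0.0296)^2 = 1.0600762.
Hence g_KRW = 1.1259269.
Annualise: 1.1259269^(1/2) − 1 = 0.061097 = 6.11%.

6.11%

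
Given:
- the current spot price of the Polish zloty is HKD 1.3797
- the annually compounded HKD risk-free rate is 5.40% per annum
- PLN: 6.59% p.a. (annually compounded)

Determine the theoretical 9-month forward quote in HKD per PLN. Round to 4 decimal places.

1.3681

T = 9/12 years.
HKD accumulates by (1 + 0.0540)^(9/12) = 1.0402326.
PLN growth factor: (1 + 0.0659)^(9/12) = 1.0490286.
So F = 1.3797 × 1.0402326 / 1.0490286 = 1.368131 (HKD/PLN).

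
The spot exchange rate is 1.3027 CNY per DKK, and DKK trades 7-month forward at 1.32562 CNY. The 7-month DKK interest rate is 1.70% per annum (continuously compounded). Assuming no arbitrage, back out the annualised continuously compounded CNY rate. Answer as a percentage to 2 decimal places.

4.69%

T = 7/12 years.
F/S = 1.32562/1.3027 = 1.0175942 = (growth of CNY) / (growth of DKK).
DKK growth factor: e^(0.0170×7/12) = 1.009966.
So the CNY growth factor = 1.0277355.
r = ln(1.0277355)/(7/12) = 0.046899 → 4.69%.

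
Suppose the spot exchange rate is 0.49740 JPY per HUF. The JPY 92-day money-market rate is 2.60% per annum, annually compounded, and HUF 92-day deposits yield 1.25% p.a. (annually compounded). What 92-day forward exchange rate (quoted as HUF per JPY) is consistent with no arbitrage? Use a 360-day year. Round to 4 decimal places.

T = 92/360 years.
JPY accumulates by (1 + 0.0260)^(92/360) = 1.0065811.
Growth of 1 HUF over T: (1 + 0.0125)^(92/360) = 1.0031797.
So F = 0.4974 × 1.0065811 / 1.0031797 = 0.4990865 (JPY/HUF).
Invert for HUF per JPY: 1 / 0.4990865 = 2.0037.

2.0037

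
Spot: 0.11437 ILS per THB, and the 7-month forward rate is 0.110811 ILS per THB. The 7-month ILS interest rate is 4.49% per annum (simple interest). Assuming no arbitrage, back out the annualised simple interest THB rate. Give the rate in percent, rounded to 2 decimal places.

T = 7/12 years.
CIP gives F = S · g_ILS/g_THB, so g_ILS/g_THB = 0.110811/0.11437 = 0.9688817.
ILS growth factor: 1 + 0.0449×7/12 = 1.0261917.
So the THB growth factor = 1.0591507.
r = (1.0591507 − 1)/(7/12) = 0.101401 → 10.14%.

10.14%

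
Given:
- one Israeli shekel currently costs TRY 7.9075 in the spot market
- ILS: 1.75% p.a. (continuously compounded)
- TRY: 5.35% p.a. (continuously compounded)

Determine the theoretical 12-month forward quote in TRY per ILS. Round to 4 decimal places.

T = 1 year.
TRY accumulates by e^(0.0535×1) = 1.054957.
ILS growth factor: e^(0.0175×1) = 1.017654.
CIP: F = S · (grow TRY)/(grow ILS) = 7.9075 × 1.054957/1.017654 = 8.197356 TRY per ILS.

8.1974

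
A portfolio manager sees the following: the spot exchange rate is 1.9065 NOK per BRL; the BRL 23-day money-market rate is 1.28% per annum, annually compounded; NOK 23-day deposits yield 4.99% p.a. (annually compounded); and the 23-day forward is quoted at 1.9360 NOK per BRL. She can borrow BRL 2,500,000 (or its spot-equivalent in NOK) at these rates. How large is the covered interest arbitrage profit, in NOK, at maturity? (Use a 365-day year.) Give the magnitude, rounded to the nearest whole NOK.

NOK 62,983

T = 23/365 years.
Keep in BRL, deliver into the forward: 2,500,000·1.000801778·1.9360 = NOK 4,843,880.61.
Swap to NOK now, deposit: 2,500,000·1.9065·1.00307316 = NOK 4,780,897.45.
The quoted forward overvalues BRL, so borrow NOK, buy BRL at spot, deposit the BRL at 1.28%, and sell the proceeds forward at 1.9360.
Arbitrage profit = |4,843,880.61 − 4,780,897.45| = NOK 62,983.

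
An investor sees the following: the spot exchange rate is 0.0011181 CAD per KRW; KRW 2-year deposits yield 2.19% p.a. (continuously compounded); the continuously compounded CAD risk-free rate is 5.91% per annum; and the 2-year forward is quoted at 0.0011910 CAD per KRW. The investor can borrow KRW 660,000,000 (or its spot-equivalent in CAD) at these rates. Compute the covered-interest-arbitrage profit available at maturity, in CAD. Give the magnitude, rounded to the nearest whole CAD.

T = 2 years.
Keep in KRW, deliver into the forward: 660,000,000·1.04477338·0.0011910 = CAD 821,254.56.
Swap to CAD now, deposit: 660,000,000·0.0011181·1.12546918 = CAD 830,535.48.
The quoted forward undervalues KRW, so borrow KRW, convert to CAD at spot, deposit the CAD at 5.91%, and buy KRW forward at 0.0011910 to cover the loan.
The gap between the two covered legs is CAD 9,281.

CAD 9,281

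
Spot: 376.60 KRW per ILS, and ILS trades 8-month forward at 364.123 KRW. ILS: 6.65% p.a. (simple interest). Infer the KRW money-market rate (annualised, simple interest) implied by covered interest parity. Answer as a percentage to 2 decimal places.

T = 8/12 years.
By CIP, F/S equals the KRW-to-ILS growth ratio: 364.123/376.6 = 0.9668694.
ILS growth factor: 1 + 0.0665×8/12 = 1.0443333.
So the KRW growth factor = 1.0097339.
(1.0097339 − 1)/T = 0.014601, i.e. 1.46%.

1.46%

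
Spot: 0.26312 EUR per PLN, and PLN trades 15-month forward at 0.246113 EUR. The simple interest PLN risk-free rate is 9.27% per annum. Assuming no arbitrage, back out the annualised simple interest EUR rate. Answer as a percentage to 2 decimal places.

T = 15/12 years.
F/S = 0.246113/0.26312 = 0.9353641 = (growth of EUR) / (growth of PLN).
The PLN side grows by 1 + 0.0927×15/12 = 1.115875.
That pins the EUR growth at 1.0437494.
r = (1.0437494 − 1)/(15/12) = 0.035000 → 3.50%.

3.50%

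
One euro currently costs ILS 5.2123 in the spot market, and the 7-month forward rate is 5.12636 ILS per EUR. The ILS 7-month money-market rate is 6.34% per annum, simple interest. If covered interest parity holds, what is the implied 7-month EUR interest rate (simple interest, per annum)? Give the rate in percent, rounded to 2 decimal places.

9.32%

T = 7/12 years.
F/S = 5.12636/5.2123 = 0.9835121 = (growth of ILS) / (growth of EUR).
The ILS side grows by 1 + 0.0634×7/12 = 1.0369833.
That pins the EUR growth at 1.0543676.
(1.0543676 − 1)/T = 0.093202, i.e. 9.32%.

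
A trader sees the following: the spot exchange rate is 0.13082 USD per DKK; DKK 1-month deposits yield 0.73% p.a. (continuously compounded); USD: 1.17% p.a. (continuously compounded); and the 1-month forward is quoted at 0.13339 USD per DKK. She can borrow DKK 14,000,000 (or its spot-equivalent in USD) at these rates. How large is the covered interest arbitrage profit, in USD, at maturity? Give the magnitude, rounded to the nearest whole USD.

T = 1/12 years.
Invest the DKK and cover forward: 14,000,000 × 1.000608518 × 0.13339 = USD 1,868,596.38.
Convert at spot and invest in USD: 14,000,000 × 0.13082 × 1.000975475 = USD 1,833,266.56.
The quoted forward overvalues DKK, so borrow USD, buy DKK at spot, deposit the DKK at 0.73%, and sell the proceeds forward at 0.13339.
The gap between the two covered legs is USD 35,330.

USD 35,330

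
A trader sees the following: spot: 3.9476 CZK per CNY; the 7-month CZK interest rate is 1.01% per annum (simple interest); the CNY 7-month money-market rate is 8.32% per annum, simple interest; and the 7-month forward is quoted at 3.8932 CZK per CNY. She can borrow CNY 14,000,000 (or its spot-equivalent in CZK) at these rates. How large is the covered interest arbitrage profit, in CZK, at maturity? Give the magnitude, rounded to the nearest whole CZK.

CZK 1,558,088

T = 7/12 years.
Route A — deposit CNY, sell forward: 14,000,000 × 1.0485333333 × 3.8932 = CZK 57,150,099.62.
Route B — convert at spot, deposit CZK: 14,000,000 × 3.9476 × 1.0058916667 = CZK 55,592,011.21.
The quoted forward overvalues CNY, so borrow CZK, buy CNY at spot, deposit the CNY at 8.32%, and sell the proceeds forward at 3.8932.
Arbitrage profit = |57,150,099.62 − 55,592,011.21| = CZK 1,558,088.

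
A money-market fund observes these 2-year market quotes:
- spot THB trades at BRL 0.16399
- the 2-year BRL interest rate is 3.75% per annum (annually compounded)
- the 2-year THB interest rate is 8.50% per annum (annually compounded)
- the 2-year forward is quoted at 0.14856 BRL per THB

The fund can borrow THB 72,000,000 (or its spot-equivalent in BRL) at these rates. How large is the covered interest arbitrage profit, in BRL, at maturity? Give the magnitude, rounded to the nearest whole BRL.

BRL 117,455

T = 2 years.
Invest the THB and cover forward: 72,000,000 × 1.177225 × 0.14856 = BRL 12,591,975.31.
Convert at spot and invest in BRL: 72,000,000 × 0.16399 × 1.07640625 = BRL 12,709,429.99.
The quoted forward undervalues THB, so borrow THB, convert to BRL at spot, deposit the BRL at 3.75%, and buy THB forward at 0.14856 to cover the loan.
Profit = 12,709,429.99 − 12,591,975.31 = BRL 117,455.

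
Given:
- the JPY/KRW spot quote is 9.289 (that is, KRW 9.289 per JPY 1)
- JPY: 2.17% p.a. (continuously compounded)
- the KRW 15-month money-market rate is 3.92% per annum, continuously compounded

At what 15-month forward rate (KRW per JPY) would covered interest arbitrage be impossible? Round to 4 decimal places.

9.4944

T = 15/12 years.
KRW growth factor: e^(0.0392×15/12) = 1.0502204.
JPY accumulates by e^(0.0217×15/12) = 1.0274962.
CIP: F = S · (grow KRW)/(grow JPY) = 9.289 × 1.0502204/1.0274962 = 9.494436 KRW per JPY.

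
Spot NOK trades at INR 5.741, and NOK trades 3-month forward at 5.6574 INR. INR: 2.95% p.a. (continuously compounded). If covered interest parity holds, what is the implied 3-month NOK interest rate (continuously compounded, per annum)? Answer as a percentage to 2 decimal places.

T = 3/12 years.
By CIP, F/S equals the INR-to-NOK growth ratio: 5.6574/5.741 = 0.9854381.
The INR side grows by e^(0.0295×3/12) = 1.0074023.
So the NOK growth factor = 1.0222888.
Take logs: ln 1.0222888 / (3/12) = 0.088176, so 8.82%.

8.82%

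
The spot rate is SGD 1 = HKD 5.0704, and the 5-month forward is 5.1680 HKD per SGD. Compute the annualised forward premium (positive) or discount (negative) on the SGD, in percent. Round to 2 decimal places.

T = 5/12 years.
(F − S)/S = (5.1680 − 5.0704)/5.0704 = 0.0192490.
Annualise by dividing by T: 0.0192490 / (5/12) = 0.046198 → 4.62%.

+4.62%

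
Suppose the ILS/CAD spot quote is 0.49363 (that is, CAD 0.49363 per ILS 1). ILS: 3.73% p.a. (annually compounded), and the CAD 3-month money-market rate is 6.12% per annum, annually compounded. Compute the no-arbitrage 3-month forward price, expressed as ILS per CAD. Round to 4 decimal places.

T = 3/12 years.
Growth of 1 CAD over T: (1 + 0.0612)^(3/12) = 1.0149609.
ILS growth factor: (1 + 0.0373)^(3/12) = 1.0091973.
CIP: F = S · (grow CAD)/(grow ILS) = 0.49363 × 1.0149609/1.0091973 = 0.4964492 CAD per ILS.
Quoted the other way: 1/0.4964492 = 2.0143 ILS per CAD.

2.0143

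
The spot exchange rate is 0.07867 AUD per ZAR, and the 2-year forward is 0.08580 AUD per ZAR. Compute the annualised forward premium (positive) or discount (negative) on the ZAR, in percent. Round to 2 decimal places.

T = 2 years.
ZAR trades forward at +9.06318% vs spot over the period.
Annualise by dividing by T: 0.0906318 / 2 = 0.045316 → 4.53%.

+4.53%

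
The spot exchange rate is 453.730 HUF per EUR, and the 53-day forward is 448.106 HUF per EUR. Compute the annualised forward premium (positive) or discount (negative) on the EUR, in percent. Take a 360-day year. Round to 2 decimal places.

-8.42%

T = 53/360 years.
(F − S)/S = (448.106 − 453.73)/453.73 = -0.0123950.
Per annum: -0.0123950 / (53/360) = -0.084192 = -8.42%.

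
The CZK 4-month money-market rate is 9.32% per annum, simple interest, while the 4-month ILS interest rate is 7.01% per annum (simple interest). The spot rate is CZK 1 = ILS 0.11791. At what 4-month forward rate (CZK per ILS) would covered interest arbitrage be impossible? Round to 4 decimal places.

8.5449

T = 4/12 years.
ILS growth factor: 1 + 0.0701×4/12 = 1.0233667.
CZK accumulates by 1 + 0.0932×4/12 = 1.0310667.
Forward (ILS per CZK) = 0.11791 × 1.0233667 / 1.0310667 = 0.1170294.
Quoted the other way: 1/0.1170294 = 8.5449 CZK per ILS.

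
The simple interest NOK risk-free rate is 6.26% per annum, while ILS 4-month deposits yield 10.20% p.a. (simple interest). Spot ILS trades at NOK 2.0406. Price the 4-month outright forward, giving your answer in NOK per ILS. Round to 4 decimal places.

2.0147

T = 4/12 years.
NOK accumulates by 1 + 0.0626×4/12 = 1.0208667.
ILS accumulates by 1 + 0.1020×4/12 = 1.034000.
Forward (NOK per ILS) = 2.0406 × 1.0208667 / 1.034000 = 2.014681.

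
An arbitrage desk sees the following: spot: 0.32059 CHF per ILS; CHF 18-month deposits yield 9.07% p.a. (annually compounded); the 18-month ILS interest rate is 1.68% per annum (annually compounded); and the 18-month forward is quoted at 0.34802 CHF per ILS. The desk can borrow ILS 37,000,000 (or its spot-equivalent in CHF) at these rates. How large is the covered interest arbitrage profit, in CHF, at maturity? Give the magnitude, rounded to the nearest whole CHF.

T = 18/12 years.
Keep in ILS, deliver into the forward: 37,000,000·1.0253055455·0.34802 = CHF 13,202,592.93.
Swap to CHF now, deposit: 37,000,000·0.32059·1.1390898176 = CHF 13,511,689.77.
The quoted forward undervalues ILS, so borrow ILS, convert to CHF at spot, deposit the CHF at 9.07%, and buy ILS forward at 0.34802 to cover the loan.
The gap between the two covered legs is CHF 309,097.

CHF 309,097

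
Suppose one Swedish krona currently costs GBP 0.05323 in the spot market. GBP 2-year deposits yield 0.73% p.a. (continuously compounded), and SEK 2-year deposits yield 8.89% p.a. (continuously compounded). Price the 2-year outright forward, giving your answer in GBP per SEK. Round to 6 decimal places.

T = 2 years.
GBP growth factor: e^(0.0073×2) = 1.0147071.
SEK accumulates by e^(0.0889×2) = 1.1945864.
Forward (GBP per SEK) = 0.05323 × 1.0147071 / 1.1945864 = 0.04521469.

0.045215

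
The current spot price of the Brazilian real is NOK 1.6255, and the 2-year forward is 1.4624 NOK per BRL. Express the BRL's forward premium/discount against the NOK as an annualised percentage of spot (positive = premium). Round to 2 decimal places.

T = 2 years.
BRL trades forward at -10.03384% vs spot over the period.
×(1/T) gives -5.02% p.a.

-5.02%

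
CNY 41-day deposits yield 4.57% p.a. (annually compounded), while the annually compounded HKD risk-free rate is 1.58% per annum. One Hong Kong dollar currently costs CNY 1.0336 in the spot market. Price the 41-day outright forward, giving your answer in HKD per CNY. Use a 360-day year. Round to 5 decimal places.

0.96430

T = 41/360 years.
Growth of 1 CNY over T: (1 + 0.0457)^(41/360) = 1.0051023.
HKD growth factor: (1 + 0.0158)^(41/360) = 1.001787.
CIP: F = S · (grow CNY)/(grow HKD) = 1.0336 × 1.0051023/1.001787 = 1.037021 CNY per HKD.
Invert for HKD per CNY: 1 / 1.037021 = 0.96430.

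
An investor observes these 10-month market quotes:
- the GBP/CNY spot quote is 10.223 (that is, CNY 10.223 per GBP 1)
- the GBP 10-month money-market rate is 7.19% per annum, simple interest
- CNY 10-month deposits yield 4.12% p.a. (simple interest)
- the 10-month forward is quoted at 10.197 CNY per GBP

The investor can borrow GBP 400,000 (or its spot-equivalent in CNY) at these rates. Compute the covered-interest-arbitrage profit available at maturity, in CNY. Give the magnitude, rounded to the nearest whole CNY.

CNY 93,592

T = 10/12 years.
Route A — deposit GBP, sell forward: 400,000 × 1.059916667 × 10.197 = CNY 4,323,188.10.
Route B — convert at spot, deposit CNY: 400,000 × 10.223 × 1.034333333 = CNY 4,229,595.87.
The quoted forward overvalues GBP, so borrow CNY, buy GBP at spot, deposit the GBP at 7.19%, and sell the proceeds forward at 10.197.
The gap between the two covered legs is CNY 93,592.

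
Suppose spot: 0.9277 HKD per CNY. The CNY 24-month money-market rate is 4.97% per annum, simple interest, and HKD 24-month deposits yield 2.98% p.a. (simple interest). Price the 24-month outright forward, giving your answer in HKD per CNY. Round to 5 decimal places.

0.89412

T = 2 years.
Growth of 1 HKD over T: 1 + 0.0298×2 = 1.059600.
Growth of 1 CNY over T: 1 + 0.0497×2 = 1.099400.
So F = 0.9277 × 1.059600 / 1.099400 = 0.8941158 (HKD/CNY).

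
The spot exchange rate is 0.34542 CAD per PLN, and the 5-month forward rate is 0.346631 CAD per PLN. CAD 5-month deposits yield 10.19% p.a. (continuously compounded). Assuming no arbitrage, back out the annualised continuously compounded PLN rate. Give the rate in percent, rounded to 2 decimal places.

T = 5/12 years.
F/S = 0.346631/0.34542 = 1.0035059 = (growth of CAD) / (growth of PLN).
CAD growth factor: e^(0.1019×5/12) = 1.0433726.
So the PLN growth factor = 1.0397274.
r = ln(1.0397274)/(5/12) = 0.093501 → 9.35%.

9.35%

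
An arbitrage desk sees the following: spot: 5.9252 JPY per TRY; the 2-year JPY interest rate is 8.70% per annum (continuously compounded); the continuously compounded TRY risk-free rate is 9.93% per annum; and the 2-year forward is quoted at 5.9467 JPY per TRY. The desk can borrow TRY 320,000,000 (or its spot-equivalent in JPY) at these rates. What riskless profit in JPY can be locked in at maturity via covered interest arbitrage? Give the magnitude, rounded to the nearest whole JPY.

T = 2 years.
Invest the TRY and cover forward: 320,000,000 × 1.219693990715 × 5.9467 = JPY 2,321,009,361.47.
Convert at spot and invest in JPY: 320,000,000 × 5.9252 × 1.19005556582 = JPY 2,256,421,516.35.
The quoted forward overvalues TRY, so borrow JPY, buy TRY at spot, deposit the TRY at 9.93%, and sell the proceeds forward at 5.9467.
Arbitrage profit = |2,321,009,361.47 − 2,256,421,516.35| = JPY 64,587,845.

JPY 64,587,845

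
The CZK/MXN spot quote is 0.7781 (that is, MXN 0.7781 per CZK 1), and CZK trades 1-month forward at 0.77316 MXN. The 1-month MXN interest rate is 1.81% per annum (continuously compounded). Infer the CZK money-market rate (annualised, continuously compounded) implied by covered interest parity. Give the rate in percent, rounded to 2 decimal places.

9.45%

T = 1/12 years.
F/S = 0.77316/0.7781 = 0.9936512 = (growth of MXN) / (growth of CZK).
MXN growth factor: e^(0.0181×1/12) = 1.0015095.
That pins the CZK growth at 1.0079085.
Take logs: ln 1.0079085 / (1/12) = 0.094529, so 9.45%.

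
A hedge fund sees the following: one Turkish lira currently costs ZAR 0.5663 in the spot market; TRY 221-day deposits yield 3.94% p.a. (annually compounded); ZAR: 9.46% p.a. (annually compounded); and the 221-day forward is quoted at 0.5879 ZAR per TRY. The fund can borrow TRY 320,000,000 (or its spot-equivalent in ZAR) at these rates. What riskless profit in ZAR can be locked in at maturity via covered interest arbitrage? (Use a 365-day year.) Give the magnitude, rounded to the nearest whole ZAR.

T = 221/365 years.
Keep in TRY, deliver into the forward: 320,000,000·1.02367379883·0.5879 = ZAR 192,581,704.43.
Swap to ZAR now, deposit: 320,000,000·0.5663·1.0562539951 = ZAR 191,410,123.98.
The quoted forward overvalues TRY, so borrow ZAR, buy TRY at spot, deposit the TRY at 3.94%, and sell the proceeds forward at 0.5879.
Arbitrage profit = |192,581,704.43 − 191,410,123.98| = ZAR 1,171,580.

ZAR 1,171,580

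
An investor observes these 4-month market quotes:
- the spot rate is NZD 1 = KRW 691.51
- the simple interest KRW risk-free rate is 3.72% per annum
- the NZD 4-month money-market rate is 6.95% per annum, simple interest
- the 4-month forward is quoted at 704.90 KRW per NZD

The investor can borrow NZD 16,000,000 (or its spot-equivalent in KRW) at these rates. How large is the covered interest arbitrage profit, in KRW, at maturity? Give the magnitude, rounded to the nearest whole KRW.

KRW 338,327,349

T = 4/12 years.
Route A — deposit NZD, sell forward: 16,000,000 × 1.023166666667 × 704.90 = KRW 11,539,682,933.34.
Route B — convert at spot, deposit KRW: 16,000,000 × 691.51 × 1.012400 = KRW 11,201,355,584.00.
The quoted forward overvalues NZD, so borrow KRW, buy NZD at spot, deposit the NZD at 6.95%, and sell the proceeds forward at 704.90.
The gap between the two covered legs is KRW 338,327,349.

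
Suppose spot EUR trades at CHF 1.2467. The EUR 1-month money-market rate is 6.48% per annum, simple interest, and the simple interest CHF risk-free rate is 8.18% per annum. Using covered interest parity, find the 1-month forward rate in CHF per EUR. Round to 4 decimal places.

T = 1/12 years.
Growth of 1 CHF over T: 1 + 0.0818×1/12 = 1.0068167.
EUR growth factor: 1 + 0.0648×1/12 = 1.005400.
CIP: F = S · (grow CHF)/(grow EUR) = 1.2467 × 1.0068167/1.005400 = 1.248457 CHF per EUR.

1.2485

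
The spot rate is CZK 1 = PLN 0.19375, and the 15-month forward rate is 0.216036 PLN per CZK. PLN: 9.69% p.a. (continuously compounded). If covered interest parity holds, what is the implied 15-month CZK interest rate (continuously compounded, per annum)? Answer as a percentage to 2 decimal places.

T = 15/12 years.
F/S = 0.216036/0.19375 = 1.1150245 = (growth of PLN) / (growth of CZK).
The PLN side grows by e^(0.0969×15/12) = 1.128766.
Hence g_CZK = 1.0123239.
Take logs: ln 1.0123239 / (15/12) = 0.009799, so 0.98%.

0.98%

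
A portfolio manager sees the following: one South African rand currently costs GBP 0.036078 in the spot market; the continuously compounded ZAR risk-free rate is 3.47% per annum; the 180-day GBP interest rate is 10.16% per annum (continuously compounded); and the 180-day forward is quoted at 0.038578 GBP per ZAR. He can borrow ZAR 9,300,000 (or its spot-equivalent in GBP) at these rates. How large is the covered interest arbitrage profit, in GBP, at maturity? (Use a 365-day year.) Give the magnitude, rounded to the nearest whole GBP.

GBP 12,203

T = 180/365 years.
Invest the ZAR and cover forward: 9,300,000 × 1.01725958 × 0.038578 = GBP 364,967.71.
Convert at spot and invest in GBP: 9,300,000 × 0.036078 × 1.05138055 = GBP 352,764.88.
The quoted forward overvalues ZAR, so borrow GBP, buy ZAR at spot, deposit the ZAR at 3.47%, and sell the proceeds forward at 0.038578.
Profit = 364,967.71 − 352,764.88 = GBP 12,203.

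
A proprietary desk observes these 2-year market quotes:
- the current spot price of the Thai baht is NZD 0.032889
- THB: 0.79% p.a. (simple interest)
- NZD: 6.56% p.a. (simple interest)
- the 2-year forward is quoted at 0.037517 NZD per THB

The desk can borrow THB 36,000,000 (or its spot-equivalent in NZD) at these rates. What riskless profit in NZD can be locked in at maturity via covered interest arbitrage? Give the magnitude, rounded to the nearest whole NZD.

NZD 32,606

T = 2 years.
Route A — deposit THB, sell forward: 36,000,000 × 1.015800 × 0.037517 = NZD 1,371,951.67.
Route B — convert at spot, deposit NZD: 36,000,000 × 0.032889 × 1.131200 = NZD 1,339,345.32.
The quoted forward overvalues THB, so borrow NZD, buy THB at spot, deposit the THB at 0.79%, and sell the proceeds forward at 0.037517.
Arbitrage profit = |1,371,951.67 − 1,339,345.32| = NZD 32,606.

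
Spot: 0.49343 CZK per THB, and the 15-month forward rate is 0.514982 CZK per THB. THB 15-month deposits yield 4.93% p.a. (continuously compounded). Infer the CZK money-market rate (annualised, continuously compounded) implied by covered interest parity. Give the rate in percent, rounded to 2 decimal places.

8.35%

T = 15/12 years.
F/S = 0.514982/0.49343 = 1.0436779 = (growth of CZK) / (growth of THB).
THB growth factor: e^(0.0493×15/12) = 1.0635634.
That pins the CZK growth at 1.1100176.
Take logs: ln 1.1100176 / (15/12) = 0.083501, so 8.35%.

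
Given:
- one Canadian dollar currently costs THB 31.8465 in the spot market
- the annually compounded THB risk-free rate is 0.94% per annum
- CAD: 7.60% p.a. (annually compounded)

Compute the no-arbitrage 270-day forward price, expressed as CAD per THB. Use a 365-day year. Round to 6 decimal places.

T = 270/365 years.
THB accumulates by (1 + 0.0094)^(270/365) = 1.006945.
CAD growth factor: (1 + 0.0760)^(270/365) = 1.0556802.
Forward (THB per CAD) = 31.8465 × 1.006945 / 1.0556802 = 30.37631.
Invert for CAD per THB: 1 / 30.37631 = 0.032920.

0.032920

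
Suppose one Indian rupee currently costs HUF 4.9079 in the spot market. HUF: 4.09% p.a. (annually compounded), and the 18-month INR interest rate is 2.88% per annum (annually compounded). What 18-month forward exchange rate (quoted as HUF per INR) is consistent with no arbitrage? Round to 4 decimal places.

T = 18/12 years.
HUF accumulates by (1 + 0.0409)^(18/12) = 1.0619731.
INR accumulates by (1 + 0.0288)^(18/12) = 1.0435096.
So F = 4.9079 × 1.0619731 / 1.0435096 = 4.994739 (HUF/INR).

4.9947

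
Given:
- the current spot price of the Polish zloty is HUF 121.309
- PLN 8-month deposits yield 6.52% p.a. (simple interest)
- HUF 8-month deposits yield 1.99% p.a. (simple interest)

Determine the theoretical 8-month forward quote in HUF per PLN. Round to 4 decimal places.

117.7981

T = 8/12 years.
HUF growth factor: 1 + 0.0199×8/12 = 1.013266667.
PLN growth factor: 1 + 0.0652×8/12 = 1.043466667.
CIP: F = S · (grow HUF)/(grow PLN) = 121.309 × 1.013266667/1.043466667 = 117.798076 HUF per PLN.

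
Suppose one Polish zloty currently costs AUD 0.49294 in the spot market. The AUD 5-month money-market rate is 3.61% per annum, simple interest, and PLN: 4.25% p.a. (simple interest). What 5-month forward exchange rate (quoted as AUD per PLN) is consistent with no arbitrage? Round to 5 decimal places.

0.49165

T = 5/12 years.
AUD growth factor: 1 + 0.0361×5/12 = 1.0150417.
PLN accumulates by 1 + 0.0425×5/12 = 1.0177083.
So F = 0.49294 × 1.0150417 / 1.0177083 = 0.4916484 (AUD/PLN).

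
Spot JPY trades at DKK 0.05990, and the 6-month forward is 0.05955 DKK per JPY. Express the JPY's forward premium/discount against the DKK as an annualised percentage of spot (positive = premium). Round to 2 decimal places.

-1.17%

T = 6/12 years.
Period premium: (0.05955 − 0.0599)/0.0599 = -0.0058431.
Annualise by dividing by T: -0.0058431 / (6/12) = -0.011686 → -1.17%.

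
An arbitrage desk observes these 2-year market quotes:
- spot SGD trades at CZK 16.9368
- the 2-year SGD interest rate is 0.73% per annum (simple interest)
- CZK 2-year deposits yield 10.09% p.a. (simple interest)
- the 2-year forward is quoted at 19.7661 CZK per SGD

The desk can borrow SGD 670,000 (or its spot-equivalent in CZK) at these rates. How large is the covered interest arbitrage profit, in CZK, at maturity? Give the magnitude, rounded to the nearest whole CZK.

CZK 200,974

T = 2 years.
Keep in SGD, deliver into the forward: 670,000·1.014600·19.7661 = CZK 13,436,638.99.
Swap to CZK now, deposit: 670,000·16.9368·1.201800 = CZK 13,637,612.98.
The quoted forward undervalues SGD, so borrow SGD, convert to CZK at spot, deposit the CZK at 10.09%, and buy SGD forward at 19.7661 to cover the loan.
Profit = 13,637,612.98 − 13,436,638.99 = CZK 200,974.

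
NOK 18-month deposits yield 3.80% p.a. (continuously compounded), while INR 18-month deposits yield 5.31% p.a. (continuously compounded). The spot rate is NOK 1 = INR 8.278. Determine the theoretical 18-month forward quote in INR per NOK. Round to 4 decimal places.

8.4676

T = 18/12 years.
Growth of 1 INR over T: e^(0.0531×18/12) = 1.082908.
NOK growth factor: e^(0.0380×18/12) = 1.0586558.
Forward (INR per NOK) = 8.278 × 1.082908 / 1.0586558 = 8.467636.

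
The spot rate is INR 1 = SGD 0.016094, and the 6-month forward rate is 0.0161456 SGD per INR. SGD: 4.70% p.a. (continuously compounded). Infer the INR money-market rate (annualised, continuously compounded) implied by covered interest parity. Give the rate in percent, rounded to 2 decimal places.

T = 6/12 years.
F/S = 0.0161456/0.016094 = 1.0032062 = (growth of SGD) / (growth of INR).
SGD growth factor: e^(0.0470×6/12) = 1.0237783.
That pins the INR growth at 1.0205064.
r = ln(1.0205064)/(6/12) = 0.040598 → 4.06%.

4.06%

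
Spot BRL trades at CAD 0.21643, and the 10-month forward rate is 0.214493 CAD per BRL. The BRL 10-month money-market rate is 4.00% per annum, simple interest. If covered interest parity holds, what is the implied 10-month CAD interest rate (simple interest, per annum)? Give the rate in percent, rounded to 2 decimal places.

T = 10/12 years.
By CIP, F/S equals the CAD-to-BRL growth ratio: 0.214493/0.21643 = 0.9910502.
BRL growth factor: 1 + 0.0400×10/12 = 1.0333333.
So the CAD growth factor = 1.0240852.
(1.0240852 − 1)/T = 0.028902, i.e. 2.89%.

2.89%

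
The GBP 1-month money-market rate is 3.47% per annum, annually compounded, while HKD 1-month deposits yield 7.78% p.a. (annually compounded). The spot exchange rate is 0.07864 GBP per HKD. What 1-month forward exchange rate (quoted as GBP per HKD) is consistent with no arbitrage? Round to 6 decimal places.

T = 1/12 years.
GBP growth factor: (1 + 0.0347)^(1/12) = 1.0028467.
Growth of 1 HKD over T: (1 + 0.0778)^(1/12) = 1.006263.
CIP: F = S · (grow GBP)/(grow HKD) = 0.07864 × 1.0028467/1.006263 = 0.07837301 GBP per HKD.

0.078373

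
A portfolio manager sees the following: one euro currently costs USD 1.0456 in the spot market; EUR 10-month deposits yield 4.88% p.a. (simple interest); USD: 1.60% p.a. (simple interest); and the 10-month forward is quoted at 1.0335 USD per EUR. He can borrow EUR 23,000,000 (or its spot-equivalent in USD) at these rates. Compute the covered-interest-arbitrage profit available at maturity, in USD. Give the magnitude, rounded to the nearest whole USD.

T = 10/12 years.
Keep in EUR, deliver into the forward: 23,000,000·1.0406666667·1.0335 = USD 24,737,167.00.
Swap to USD now, deposit: 23,000,000·1.0456·1.0133333333 = USD 24,369,450.67.
The quoted forward overvalues EUR, so borrow USD, buy EUR at spot, deposit the EUR at 4.88%, and sell the proceeds forward at 1.0335.
Profit = 24,737,167.00 − 24,369,450.67 = USD 367,716.

USD 367,716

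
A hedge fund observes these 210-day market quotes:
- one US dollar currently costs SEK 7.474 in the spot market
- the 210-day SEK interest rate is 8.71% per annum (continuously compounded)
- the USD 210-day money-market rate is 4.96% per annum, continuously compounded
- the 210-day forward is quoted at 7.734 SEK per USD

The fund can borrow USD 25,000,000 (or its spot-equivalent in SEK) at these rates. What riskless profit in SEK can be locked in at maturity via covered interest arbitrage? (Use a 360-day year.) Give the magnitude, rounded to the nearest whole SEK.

SEK 2,437,127

T = 210/360 years.
Keep in USD, deliver into the forward: 25,000,000·1.02935596846·7.734 = SEK 199,025,976.50.
Swap to SEK now, deposit: 25,000,000·7.474·1.05212121739 = SEK 196,588,849.47.
The quoted forward overvalues USD, so borrow SEK, buy USD at spot, deposit the USD at 4.96%, and sell the proceeds forward at 7.734.
The gap between the two covered legs is SEK 2,437,127.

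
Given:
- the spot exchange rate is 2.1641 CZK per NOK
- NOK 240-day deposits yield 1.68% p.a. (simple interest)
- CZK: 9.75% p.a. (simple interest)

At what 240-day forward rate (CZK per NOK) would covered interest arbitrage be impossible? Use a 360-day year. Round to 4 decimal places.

2.2792

T = 240/360 years.
CZK growth factor: 1 + 0.0975×240/360 = 1.065000.
Growth of 1 NOK over T: 1 + 0.0168×240/360 = 1.011200.
Forward (CZK per NOK) = 2.1641 × 1.065000 / 1.011200 = 2.279239.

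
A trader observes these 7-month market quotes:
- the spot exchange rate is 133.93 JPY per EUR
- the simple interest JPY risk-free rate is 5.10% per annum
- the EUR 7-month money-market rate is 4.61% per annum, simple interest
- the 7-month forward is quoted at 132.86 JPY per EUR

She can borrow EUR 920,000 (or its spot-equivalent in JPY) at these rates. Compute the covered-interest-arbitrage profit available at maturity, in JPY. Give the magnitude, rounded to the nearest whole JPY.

JPY 1,363,063

T = 7/12 years.
Keep in EUR, deliver into the forward: 920,000·1.02689166667·132.86 = JPY 125,518,200.69.
Swap to JPY now, deposit: 920,000·133.93·1.029750 = JPY 126,881,264.10.
The quoted forward undervalues EUR, so borrow EUR, convert to JPY at spot, deposit the JPY at 5.10%, and buy EUR forward at 132.86 to cover the loan.
Arbitrage profit = |125,518,200.69 − 126,881,264.10| = JPY 1,363,063.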